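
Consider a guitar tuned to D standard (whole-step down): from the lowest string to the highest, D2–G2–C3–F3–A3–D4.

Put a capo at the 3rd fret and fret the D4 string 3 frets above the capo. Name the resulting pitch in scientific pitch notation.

The capo raises the open D4 by 3 semitones to F4; fretting 3 more gives D4 + 3 + 3 = D4 + 6 semitones = G♯4.

G♯4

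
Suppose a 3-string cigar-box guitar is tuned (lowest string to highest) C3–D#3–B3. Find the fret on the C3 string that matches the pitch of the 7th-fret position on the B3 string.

18

B3 at fret 7 is B3 + 7 semitones = F#4.
The open C3 string is 11 semitones below the open B3, so the same pitch on the C3 string lies at fret 7 + 11 = 18.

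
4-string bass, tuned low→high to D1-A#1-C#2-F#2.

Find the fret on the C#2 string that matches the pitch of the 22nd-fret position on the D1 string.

D1 at fret 22 is D1 + 22 semitones = C3.
The open C#2 string is 11 semitones above the open D1, so the same pitch on the C#2 string lies at fret 22 − 11 = 11.

11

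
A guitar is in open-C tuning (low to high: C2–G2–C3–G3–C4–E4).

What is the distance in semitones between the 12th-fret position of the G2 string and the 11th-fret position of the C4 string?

16 semitones

G2 at fret 12 → G3 (MIDI 55); C4 at fret 11 → B4 (MIDI 71).
55 − 71 = -16, so the two pitches are 16 semitones apart, with B4 the higher.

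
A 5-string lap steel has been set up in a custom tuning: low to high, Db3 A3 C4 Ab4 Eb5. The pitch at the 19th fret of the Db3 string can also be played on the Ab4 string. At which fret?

Fret 19 on Db3 is MIDI 49 + 19 = 68 (Ab4). On the Ab4 string (open MIDI 68), that pitch is 68 − 68 = fret 0.

0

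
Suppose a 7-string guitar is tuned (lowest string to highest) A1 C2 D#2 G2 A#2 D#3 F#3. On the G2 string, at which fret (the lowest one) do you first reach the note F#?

From G2, count semitones up the chromatic scale until reaching F#: G–G#–A–A#–…–E–F–F# — 11 steps.

11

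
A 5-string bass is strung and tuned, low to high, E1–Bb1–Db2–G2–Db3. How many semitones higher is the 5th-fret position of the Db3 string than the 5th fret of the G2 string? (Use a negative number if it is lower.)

6 semitones

Db3 at fret 5 → Gb3 (MIDI 54); G2 at fret 5 → C3 (MIDI 48).
54 − 48 = 6, so the two pitches are 6 semitones apart.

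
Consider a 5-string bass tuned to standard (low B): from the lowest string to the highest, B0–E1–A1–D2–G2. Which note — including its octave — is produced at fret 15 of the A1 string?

C3

Each fret is one semitone, so A1 + 15 = C3.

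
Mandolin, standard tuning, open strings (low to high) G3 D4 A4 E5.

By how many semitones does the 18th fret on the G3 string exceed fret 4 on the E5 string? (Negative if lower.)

-7 semitones

G3 at fret 18 → C♯5 (MIDI 73); E5 at fret 4 → G♯5 (MIDI 80).
73 − 80 = -7, so the two pitches are 7 semitones apart.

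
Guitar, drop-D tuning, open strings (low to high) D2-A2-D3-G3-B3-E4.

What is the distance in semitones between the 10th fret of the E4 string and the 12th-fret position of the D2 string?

24 semitones

E4 at fret 10 → D5 (MIDI 74); D2 at fret 12 → D3 (MIDI 50).
74 − 50 = 24, so the two pitches are 24 semitones apart, with D5 the higher.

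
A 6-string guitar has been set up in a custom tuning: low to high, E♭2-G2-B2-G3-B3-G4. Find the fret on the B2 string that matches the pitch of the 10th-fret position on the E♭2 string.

Fret 10 on E♭2 is MIDI 39 + 10 = 49 (D♭3). On the B2 string (open MIDI 47), that pitch is 49 − 47 = fret 2.

2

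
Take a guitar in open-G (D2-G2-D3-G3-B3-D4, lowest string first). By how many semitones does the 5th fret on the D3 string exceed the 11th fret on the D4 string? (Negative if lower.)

-18 semitones

D3 at fret 5 → G3 (MIDI 55); D4 at fret 11 → C#5 (MIDI 73).
55 − 73 = -18, so the two pitches are 18 semitones apart.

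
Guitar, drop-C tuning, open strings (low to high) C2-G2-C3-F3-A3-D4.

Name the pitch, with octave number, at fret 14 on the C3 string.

The open C3 string plus 14 semitones: C–C#–D–D#–…–C–C#–D.
The walk passes from B into C once, so the octave number goes from 3 to 4.

D4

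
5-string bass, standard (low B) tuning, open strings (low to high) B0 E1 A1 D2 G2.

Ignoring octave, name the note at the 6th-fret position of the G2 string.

C#

G2 is MIDI 43. Adding 6 gives 49; 49 mod 12 = 1, i.e. C#.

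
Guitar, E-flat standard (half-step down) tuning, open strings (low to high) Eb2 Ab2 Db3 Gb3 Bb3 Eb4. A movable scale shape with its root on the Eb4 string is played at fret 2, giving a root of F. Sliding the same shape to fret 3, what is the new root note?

Moving from fret 2 to fret 3 shifts the root by 1 semitone.
F up 1 semitone is Gb.

Gb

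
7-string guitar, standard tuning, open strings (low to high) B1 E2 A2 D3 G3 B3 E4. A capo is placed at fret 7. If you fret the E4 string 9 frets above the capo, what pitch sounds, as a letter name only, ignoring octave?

The capo raises the open E4 by 7 semitones to B4; fretting 9 more gives E4 + 7 + 9 = E4 + 16 semitones, landing on G#.

G#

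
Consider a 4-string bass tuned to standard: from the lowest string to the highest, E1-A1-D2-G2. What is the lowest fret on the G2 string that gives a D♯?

8

From G2, count semitones up the chromatic scale until reaching D♯: G–G#–A–A#–B–C–C#–D–D# — 8 steps.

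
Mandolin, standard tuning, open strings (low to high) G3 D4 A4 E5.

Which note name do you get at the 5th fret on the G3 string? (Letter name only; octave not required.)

C

The open G3 string plus 5 semitones: G–G#–A–A#–B–C.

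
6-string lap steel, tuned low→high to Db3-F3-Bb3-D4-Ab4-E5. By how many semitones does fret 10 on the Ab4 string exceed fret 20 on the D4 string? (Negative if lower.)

-4 semitones

Ab4 at fret 10 → Gb5 (MIDI 78); D4 at fret 20 → Bb5 (MIDI 82).
78 − 82 = -4, so the two pitches are 4 semitones apart.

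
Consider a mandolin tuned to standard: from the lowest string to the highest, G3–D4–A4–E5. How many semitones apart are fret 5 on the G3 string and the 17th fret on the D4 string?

G3 at fret 5 → C4 (MIDI 60); D4 at fret 17 → G5 (MIDI 79).
60 − 79 = -19, so the two pitches are 19 semitones apart, with G5 the higher.

19 semitones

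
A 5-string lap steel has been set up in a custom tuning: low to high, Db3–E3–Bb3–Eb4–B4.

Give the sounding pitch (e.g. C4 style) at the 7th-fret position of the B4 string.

Each fret is one semitone, so B4 + 7 = Gb5.

Gb5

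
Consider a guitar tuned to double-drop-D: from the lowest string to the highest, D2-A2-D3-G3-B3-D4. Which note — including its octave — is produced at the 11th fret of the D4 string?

C♯5

The open D4 string plus 11 semitones: D–D#–E–F–…–B–C–C#.
The walk passes from B into C once, so the octave number goes from 4 to 5.
(Equivalently spelled D♭5.)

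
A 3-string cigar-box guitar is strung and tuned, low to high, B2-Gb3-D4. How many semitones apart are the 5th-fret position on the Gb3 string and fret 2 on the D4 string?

5 semitones

Gb3 at fret 5 → B3 (MIDI 59); D4 at fret 2 → E4 (MIDI 64).
59 − 64 = -5, so the two pitches are 5 semitones apart, with E4 the higher.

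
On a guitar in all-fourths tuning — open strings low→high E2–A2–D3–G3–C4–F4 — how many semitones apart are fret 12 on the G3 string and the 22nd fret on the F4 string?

G3 at fret 12 → G4 (MIDI 67); F4 at fret 22 → D#6 (MIDI 87).
67 − 87 = -20, so the two pitches are 20 semitones apart, with D#6 the higher.

20 semitones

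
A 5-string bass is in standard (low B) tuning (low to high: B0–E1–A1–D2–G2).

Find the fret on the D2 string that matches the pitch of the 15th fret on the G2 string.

G2 at fret 15 is G2 + 15 semitones = A#3.
The open D2 string is 5 semitones below the open G2, so the same pitch on the D2 string lies at fret 15 + 5 = 20.

20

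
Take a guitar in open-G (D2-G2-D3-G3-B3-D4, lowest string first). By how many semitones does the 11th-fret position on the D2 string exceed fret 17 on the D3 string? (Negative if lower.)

D2 at fret 11 → C#3 (MIDI 49); D3 at fret 17 → G4 (MIDI 67).
49 − 67 = -18, so the two pitches are 18 semitones apart.

-18 semitones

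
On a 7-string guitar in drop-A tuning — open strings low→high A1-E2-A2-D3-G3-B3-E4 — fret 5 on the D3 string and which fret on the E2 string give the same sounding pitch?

15

Fret 5 on D3 is MIDI 50 + 5 = 55 (G3). On the E2 string (open MIDI 40), that pitch is 55 − 40 = fret 15.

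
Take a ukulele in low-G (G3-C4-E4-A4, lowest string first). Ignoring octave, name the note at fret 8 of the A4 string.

A4 is MIDI 69. Adding 8 gives 77; 77 mod 12 = 5, i.e. F.

F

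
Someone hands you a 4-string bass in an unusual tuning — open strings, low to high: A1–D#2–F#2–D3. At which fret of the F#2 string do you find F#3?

12

F#3 is 12 semitones above the open F#2 (F#–G–G#–A–…–E–F–F#), so it sits at fret 12.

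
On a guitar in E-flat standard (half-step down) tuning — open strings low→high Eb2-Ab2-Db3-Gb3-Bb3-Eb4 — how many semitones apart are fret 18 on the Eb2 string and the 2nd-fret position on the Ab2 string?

Eb2 at fret 18 → A3 (MIDI 57); Ab2 at fret 2 → Bb2 (MIDI 46).
57 − 46 = 11, so the two pitches are 11 semitones apart, with A3 the higher.

11 semitones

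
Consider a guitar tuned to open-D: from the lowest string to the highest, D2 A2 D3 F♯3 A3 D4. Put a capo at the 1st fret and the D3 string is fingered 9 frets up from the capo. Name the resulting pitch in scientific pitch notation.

C4

The capo raises the open D3 by 1 semitone to D♯3; fretting 9 more gives D3 + 1 + 9 = D3 + 10 semitones = C4.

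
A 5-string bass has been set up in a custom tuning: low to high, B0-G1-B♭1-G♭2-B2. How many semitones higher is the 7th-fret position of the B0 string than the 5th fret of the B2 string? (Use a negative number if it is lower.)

B0 at fret 7 → G♭1 (MIDI 30); B2 at fret 5 → E3 (MIDI 52).
30 − 52 = -22, so the two pitches are 22 semitones apart.

-22 semitones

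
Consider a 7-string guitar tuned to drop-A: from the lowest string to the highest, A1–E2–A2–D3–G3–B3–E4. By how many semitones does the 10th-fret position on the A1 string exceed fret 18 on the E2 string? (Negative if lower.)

-15 semitones

A1 at fret 10 → G2 (MIDI 43); E2 at fret 18 → A#3 (MIDI 58).
43 − 58 = -15, so the two pitches are 15 semitones apart.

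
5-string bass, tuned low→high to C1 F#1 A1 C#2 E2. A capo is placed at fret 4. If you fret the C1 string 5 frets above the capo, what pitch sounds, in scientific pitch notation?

The capo raises the open C1 by 4 semitones to E1; fretting 5 more gives C1 + 4 + 5 = C1 + 9 semitones = A1.

A1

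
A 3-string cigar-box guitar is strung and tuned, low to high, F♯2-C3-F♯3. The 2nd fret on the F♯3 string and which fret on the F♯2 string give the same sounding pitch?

Fret 2 on F♯3 is MIDI 54 + 2 = 56 (G♯3). On the F♯2 string (open MIDI 42), that pitch is 56 − 42 = fret 14.

14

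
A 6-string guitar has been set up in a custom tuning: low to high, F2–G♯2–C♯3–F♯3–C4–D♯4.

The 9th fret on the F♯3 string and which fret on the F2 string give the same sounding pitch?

F♯3 at fret 9 is F♯3 + 9 semitones = D♯4.
The open F2 string is 13 semitones below the open F♯3, so the same pitch on the F2 string lies at fret 9 + 13 = 22.

22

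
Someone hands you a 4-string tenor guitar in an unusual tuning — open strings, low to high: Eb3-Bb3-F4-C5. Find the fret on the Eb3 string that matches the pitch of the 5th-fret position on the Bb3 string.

12

Fret 5 on Bb3 is MIDI 58 + 5 = 63 (Eb4). On the Eb3 string (open MIDI 51), that pitch is 63 − 51 = fret 12.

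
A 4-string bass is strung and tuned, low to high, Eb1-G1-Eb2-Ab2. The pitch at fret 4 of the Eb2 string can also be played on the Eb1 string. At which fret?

Fret 4 on Eb2 is MIDI 39 + 4 = 43 (G2). On the Eb1 string (open MIDI 27), that pitch is 43 − 27 = fret 16.

16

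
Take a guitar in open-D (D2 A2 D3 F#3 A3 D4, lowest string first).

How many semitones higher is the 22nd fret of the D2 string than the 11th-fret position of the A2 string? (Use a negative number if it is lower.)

D2 at fret 22 → C4 (MIDI 60); A2 at fret 11 → G#3 (MIDI 56).
60 − 56 = 4, so the two pitches are 4 semitones apart.

4 semitones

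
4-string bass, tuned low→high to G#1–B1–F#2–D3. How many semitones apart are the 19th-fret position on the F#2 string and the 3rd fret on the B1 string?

23 semitones

F#2 at fret 19 → C#4 (MIDI 61); B1 at fret 3 → D2 (MIDI 38).
61 − 38 = 23, so the two pitches are 23 semitones apart, with C#4 the higher.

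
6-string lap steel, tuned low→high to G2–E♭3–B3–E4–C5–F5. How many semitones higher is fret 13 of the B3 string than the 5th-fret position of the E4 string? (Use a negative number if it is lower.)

B3 at fret 13 → C5 (MIDI 72); E4 at fret 5 → A4 (MIDI 69).
72 − 69 = 3, so the two pitches are 3 semitones apart.

3 semitones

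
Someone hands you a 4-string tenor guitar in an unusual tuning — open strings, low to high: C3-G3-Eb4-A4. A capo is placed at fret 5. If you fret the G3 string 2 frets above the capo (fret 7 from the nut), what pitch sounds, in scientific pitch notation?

D4

The capo raises the open G3 by 5 semitones to C4; fretting 2 more gives G3 + 5 + 2 = G3 + 7 semitones = D4.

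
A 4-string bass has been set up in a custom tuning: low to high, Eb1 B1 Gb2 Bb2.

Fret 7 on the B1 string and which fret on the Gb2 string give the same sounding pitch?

B1 at fret 7 is B1 + 7 semitones = Gb2.
The open Gb2 string is 7 semitones above the open B1, so the same pitch on the Gb2 string lies at fret 7 − 7 = 0.

0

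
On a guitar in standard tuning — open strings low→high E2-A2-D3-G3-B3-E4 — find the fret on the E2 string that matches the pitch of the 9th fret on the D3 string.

19

D3 at fret 9 is D3 + 9 semitones = B3.
The open E2 string is 10 semitones below the open D3, so the same pitch on the E2 string lies at fret 9 + 10 = 19.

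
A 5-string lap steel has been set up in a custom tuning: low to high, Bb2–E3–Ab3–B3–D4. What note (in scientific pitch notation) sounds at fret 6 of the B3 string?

The open B3 string plus 6 semitones: B–C–Db–D–Eb–E–F.
The walk passes from B into C once, so the octave number goes from 3 to 4.

F4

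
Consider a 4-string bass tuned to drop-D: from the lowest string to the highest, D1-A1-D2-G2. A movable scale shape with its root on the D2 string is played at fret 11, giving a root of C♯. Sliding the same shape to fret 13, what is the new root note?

D♯

Moving from fret 11 to fret 13 shifts the root by 2 semitones.
C♯ up 2 semitones is D♯.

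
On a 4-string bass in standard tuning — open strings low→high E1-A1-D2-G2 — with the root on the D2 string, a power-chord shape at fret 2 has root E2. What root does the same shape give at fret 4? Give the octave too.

Moving from fret 2 to fret 4 shifts the root by 2 semitones.
E2 up 2 semitones is F♯2.

F♯2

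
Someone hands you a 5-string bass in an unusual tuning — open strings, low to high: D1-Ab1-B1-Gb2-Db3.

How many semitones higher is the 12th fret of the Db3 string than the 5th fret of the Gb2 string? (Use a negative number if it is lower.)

14 semitones

Db3 at fret 12 → Db4 (MIDI 61); Gb2 at fret 5 → B2 (MIDI 47).
61 − 47 = 14, so the two pitches are 14 semitones apart.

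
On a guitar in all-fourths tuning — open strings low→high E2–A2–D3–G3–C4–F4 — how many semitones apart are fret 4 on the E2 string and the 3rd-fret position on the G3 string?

E2 at fret 4 → G#2 (MIDI 44); G3 at fret 3 → A#3 (MIDI 58).
44 − 58 = -14, so the two pitches are 14 semitones apart, with A#3 the higher.

14 semitones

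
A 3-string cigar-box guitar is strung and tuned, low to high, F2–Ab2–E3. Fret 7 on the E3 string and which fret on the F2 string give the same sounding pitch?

18

Fret 7 on E3 is MIDI 52 + 7 = 59 (B3). On the F2 string (open MIDI 41), that pitch is 59 − 41 = fret 18.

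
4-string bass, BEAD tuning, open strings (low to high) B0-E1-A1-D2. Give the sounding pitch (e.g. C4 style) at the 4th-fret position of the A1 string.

C#2

A1 is MIDI 33. Adding 4 gives 37, which is C#2.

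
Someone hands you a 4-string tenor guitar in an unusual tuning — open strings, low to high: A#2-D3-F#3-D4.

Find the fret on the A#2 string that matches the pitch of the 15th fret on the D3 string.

D3 at fret 15 is D3 + 15 semitones = F4.
The open A#2 string is 4 semitones below the open D3, so the same pitch on the A#2 string lies at fret 15 + 4 = 19.

19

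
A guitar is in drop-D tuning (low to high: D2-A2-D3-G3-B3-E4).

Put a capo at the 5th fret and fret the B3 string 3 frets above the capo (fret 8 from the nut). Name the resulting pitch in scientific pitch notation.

The capo raises the open B3 by 5 semitones to E4; fretting 3 more gives B3 + 5 + 3 = B3 + 8 semitones = G4.

G4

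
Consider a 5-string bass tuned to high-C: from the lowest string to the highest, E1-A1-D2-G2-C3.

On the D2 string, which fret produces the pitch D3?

12

D3 is 12 semitones above the open D2 (D–D#–E–F–…–C–C#–D), so it sits at fret 12.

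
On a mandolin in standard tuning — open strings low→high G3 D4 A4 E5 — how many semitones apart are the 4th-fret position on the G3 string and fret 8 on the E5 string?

25 semitones

G3 at fret 4 → B3 (MIDI 59); E5 at fret 8 → C6 (MIDI 84).
59 − 84 = -25, so the two pitches are 25 semitones apart, with C6 the higher.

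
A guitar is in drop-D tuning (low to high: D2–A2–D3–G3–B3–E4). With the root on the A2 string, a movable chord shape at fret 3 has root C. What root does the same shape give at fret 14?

B

Moving from fret 3 to fret 14 shifts the root by 11 semitones.
C up 11 semitones is B.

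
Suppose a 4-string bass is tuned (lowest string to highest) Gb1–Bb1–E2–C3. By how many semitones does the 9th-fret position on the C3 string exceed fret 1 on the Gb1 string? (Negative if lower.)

C3 at fret 9 → A3 (MIDI 57); Gb1 at fret 1 → G1 (MIDI 31).
57 − 31 = 26, so the two pitches are 26 semitones apart.

26 semitones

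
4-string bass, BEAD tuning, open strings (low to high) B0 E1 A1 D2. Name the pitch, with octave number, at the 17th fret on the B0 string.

B0 is MIDI 23. Adding 17 gives 40, which is E2.

E2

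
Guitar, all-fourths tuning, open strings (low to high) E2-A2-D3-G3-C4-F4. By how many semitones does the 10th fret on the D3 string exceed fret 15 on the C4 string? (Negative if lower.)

-15 semitones

D3 at fret 10 → C4 (MIDI 60); C4 at fret 15 → D#5 (MIDI 75).
60 − 75 = -15, so the two pitches are 15 semitones apart.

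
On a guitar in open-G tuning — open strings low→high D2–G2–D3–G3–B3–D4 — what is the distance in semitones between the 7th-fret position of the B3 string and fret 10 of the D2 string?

B3 at fret 7 → F#4 (MIDI 66); D2 at fret 10 → C3 (MIDI 48).
66 − 48 = 18, so the two pitches are 18 semitones apart, with F#4 the higher.

18 semitones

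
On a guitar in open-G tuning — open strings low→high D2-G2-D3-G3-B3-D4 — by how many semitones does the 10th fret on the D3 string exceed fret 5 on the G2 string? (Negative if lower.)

12 semitones

D3 at fret 10 → C4 (MIDI 60); G2 at fret 5 → C3 (MIDI 48).
60 − 48 = 12, so the two pitches are 12 semitones apart.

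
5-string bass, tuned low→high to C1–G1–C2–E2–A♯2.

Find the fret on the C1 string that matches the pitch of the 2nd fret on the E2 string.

18

E2 at fret 2 is E2 + 2 semitones = F♯2.
The open C1 string is 16 semitones below the open E2, so the same pitch on the C1 string lies at fret 2 + 16 = 18.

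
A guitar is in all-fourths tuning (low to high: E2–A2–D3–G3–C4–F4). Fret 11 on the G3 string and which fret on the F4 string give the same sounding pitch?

Fret 11 on G3 is MIDI 55 + 11 = 66 (F#4). On the F4 string (open MIDI 65), that pitch is 66 − 65 = fret 1.

1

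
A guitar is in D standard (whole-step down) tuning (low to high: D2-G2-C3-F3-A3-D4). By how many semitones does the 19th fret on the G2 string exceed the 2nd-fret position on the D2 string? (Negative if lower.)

G2 at fret 19 → D4 (MIDI 62); D2 at fret 2 → E2 (MIDI 40).
62 − 40 = 22, so the two pitches are 22 semitones apart.

22 semitones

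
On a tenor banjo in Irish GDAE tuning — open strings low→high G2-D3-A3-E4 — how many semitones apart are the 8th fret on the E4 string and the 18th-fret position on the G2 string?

11 semitones

E4 at fret 8 → C5 (MIDI 72); G2 at fret 18 → C♯4 (MIDI 61).
72 − 61 = 11, so the two pitches are 11 semitones apart, with C5 the higher.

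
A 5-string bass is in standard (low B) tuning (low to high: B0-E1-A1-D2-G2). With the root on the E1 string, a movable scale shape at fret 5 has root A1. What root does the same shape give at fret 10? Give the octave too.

Moving from fret 5 to fret 10 shifts the root by 5 semitones.
A1 up 5 semitones is D2.

D2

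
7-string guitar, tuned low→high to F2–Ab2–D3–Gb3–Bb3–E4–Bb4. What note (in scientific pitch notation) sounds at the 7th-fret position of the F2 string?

F2 is MIDI 41. Adding 7 gives 48, which is C3.

C3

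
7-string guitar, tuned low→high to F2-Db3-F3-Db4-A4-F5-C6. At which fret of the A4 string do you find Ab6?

23

Ab6 is 23 semitones above the open A4 (A–Bb–B–C–…–Gb–G–Ab), so it sits at fret 23.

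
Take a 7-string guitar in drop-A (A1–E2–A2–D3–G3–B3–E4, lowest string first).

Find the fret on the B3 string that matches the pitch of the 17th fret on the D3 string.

8

Fret 17 on D3 is MIDI 50 + 17 = 67 (G4). On the B3 string (open MIDI 59), that pitch is 67 − 59 = fret 8.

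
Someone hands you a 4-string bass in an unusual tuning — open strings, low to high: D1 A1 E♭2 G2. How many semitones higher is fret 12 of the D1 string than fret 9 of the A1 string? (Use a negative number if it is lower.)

-4 semitones

D1 at fret 12 → D2 (MIDI 38); A1 at fret 9 → G♭2 (MIDI 42).
38 − 42 = -4, so the two pitches are 4 semitones apart.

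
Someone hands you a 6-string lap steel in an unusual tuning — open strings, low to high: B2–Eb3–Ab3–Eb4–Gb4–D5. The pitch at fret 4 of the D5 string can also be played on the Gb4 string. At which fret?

D5 at fret 4 is D5 + 4 semitones = Gb5.
The open Gb4 string is 8 semitones below the open D5, so the same pitch on the Gb4 string lies at fret 4 + 8 = 12.

12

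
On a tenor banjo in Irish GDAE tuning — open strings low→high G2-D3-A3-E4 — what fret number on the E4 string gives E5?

12

E5 is 12 semitones above the open E4 (E–F–F#–G–…–D–D#–E), so it sits at fret 12.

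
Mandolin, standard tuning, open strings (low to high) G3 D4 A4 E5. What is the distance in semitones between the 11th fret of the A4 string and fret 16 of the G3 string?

9 semitones

A4 at fret 11 → G♯5 (MIDI 80); G3 at fret 16 → B4 (MIDI 71).
80 − 71 = 9, so the two pitches are 9 semitones apart, with G♯5 the higher.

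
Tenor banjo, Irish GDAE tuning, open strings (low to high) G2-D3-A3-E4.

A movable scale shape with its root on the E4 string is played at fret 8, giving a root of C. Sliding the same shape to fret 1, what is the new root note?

Moving from fret 8 to fret 1 shifts the root by -7 semitones.
C down 7 semitones is F.

F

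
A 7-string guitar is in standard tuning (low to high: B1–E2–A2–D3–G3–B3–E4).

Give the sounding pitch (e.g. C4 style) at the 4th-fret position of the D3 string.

F♯3

Each fret is one semitone, so D3 + 4 = F♯3.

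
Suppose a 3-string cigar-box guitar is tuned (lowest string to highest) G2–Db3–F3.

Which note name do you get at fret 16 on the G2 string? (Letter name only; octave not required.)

Each fret is one semitone, so G2 + 16 = B.

B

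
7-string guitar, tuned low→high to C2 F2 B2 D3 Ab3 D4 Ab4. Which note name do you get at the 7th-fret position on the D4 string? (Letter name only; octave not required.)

Each fret is one semitone, so D4 + 7 = A.

A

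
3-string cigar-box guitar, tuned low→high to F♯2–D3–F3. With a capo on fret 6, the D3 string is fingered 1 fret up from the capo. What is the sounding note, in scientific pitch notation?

The capo raises the open D3 by 6 semitones to G♯3; fretting 1 more gives D3 + 6 + 1 = D3 + 7 semitones = A3.

A3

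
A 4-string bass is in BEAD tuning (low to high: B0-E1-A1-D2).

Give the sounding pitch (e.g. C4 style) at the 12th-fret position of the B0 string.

B1

The open B0 string plus 12 semitones: B–C–C#–D–…–A–A#–B.
The walk passes from B into C once, so the octave number goes from 0 to 1.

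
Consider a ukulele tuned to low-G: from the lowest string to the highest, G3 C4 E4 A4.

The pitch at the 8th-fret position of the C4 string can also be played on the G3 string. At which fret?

C4 at fret 8 is C4 + 8 semitones = G♯4.
The open G3 string is 5 semitones below the open C4, so the same pitch on the G3 string lies at fret 8 + 5 = 13.

13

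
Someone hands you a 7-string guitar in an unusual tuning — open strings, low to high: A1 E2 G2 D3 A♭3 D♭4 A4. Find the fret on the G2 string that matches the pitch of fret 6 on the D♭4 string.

24

Fret 6 on D♭4 is MIDI 61 + 6 = 67 (G4). On the G2 string (open MIDI 43), that pitch is 67 − 43 = fret 24.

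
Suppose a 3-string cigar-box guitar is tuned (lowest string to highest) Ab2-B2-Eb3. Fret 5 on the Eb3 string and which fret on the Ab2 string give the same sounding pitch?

Eb3 at fret 5 is Eb3 + 5 semitones = Ab3.
The open Ab2 string is 7 semitones below the open Eb3, so the same pitch on the Ab2 string lies at fret 5 + 7 = 12.

12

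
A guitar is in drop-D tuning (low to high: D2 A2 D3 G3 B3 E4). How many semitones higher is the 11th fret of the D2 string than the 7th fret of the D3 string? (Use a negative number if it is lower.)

-8 semitones

D2 at fret 11 → C♯3 (MIDI 49); D3 at fret 7 → A3 (MIDI 57).
49 − 57 = -8, so the two pitches are 8 semitones apart.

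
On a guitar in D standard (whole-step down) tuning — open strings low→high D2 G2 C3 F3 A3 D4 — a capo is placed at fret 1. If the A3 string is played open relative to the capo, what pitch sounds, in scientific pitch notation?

The capo raises the open A3 by 1 semitone to A#3; fretting 0 more gives A3 + 1 + 0 = A3 + 1 semitone = A#3.
(Also written Bb.)

A#3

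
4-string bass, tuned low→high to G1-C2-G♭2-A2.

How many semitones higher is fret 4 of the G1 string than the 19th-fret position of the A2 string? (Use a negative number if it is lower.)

G1 at fret 4 → B1 (MIDI 35); A2 at fret 19 → E4 (MIDI 64).
35 − 64 = -29, so the two pitches are 29 semitones apart.

-29 semitones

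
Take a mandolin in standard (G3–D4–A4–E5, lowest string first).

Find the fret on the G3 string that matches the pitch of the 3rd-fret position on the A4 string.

A4 at fret 3 is A4 + 3 semitones = C5.
The open G3 string is 14 semitones below the open A4, so the same pitch on the G3 string lies at fret 3 + 14 = 17.

17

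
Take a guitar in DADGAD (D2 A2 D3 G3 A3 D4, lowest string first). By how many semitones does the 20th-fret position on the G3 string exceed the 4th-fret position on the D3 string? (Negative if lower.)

21 semitones

G3 at fret 20 → D#5 (MIDI 75); D3 at fret 4 → F#3 (MIDI 54).
75 − 54 = 21, so the two pitches are 21 semitones apart.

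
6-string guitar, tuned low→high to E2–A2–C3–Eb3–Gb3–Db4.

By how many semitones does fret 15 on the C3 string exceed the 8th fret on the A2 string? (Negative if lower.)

C3 at fret 15 → Eb4 (MIDI 63); A2 at fret 8 → F3 (MIDI 53).
63 − 53 = 10, so the two pitches are 10 semitones apart.

10 semitones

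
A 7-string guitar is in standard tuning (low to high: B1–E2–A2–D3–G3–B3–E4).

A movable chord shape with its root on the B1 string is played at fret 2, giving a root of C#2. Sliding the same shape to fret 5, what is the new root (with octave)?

E2

Moving from fret 2 to fret 5 shifts the root by 3 semitones.
C#2 up 3 semitones is E2.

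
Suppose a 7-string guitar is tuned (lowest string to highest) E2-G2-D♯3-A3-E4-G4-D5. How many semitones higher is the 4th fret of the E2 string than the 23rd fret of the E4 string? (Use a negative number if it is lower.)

-43 semitones

E2 at fret 4 → G♯2 (MIDI 44); E4 at fret 23 → D♯6 (MIDI 87).
44 − 87 = -43, so the two pitches are 43 semitones apart.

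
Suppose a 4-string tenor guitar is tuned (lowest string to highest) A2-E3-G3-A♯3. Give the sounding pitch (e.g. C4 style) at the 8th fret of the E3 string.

Each fret is one semitone, so E3 + 8 = C4.

C4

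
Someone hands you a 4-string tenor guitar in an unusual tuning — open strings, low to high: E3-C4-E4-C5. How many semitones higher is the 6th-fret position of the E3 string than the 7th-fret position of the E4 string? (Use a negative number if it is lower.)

-13 semitones

E3 at fret 6 → A#3 (MIDI 58); E4 at fret 7 → B4 (MIDI 71).
58 − 71 = -13, so the two pitches are 13 semitones apart.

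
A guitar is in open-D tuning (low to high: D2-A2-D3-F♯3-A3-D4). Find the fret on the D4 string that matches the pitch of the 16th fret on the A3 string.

11

A3 at fret 16 is A3 + 16 semitones = C♯5.
The open D4 string is 5 semitones above the open A3, so the same pitch on the D4 string lies at fret 16 − 5 = 11.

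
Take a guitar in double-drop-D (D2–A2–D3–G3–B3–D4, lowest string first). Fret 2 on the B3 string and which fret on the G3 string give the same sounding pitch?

B3 at fret 2 is B3 + 2 semitones = C♯4.
The open G3 string is 4 semitones below the open B3, so the same pitch on the G3 string lies at fret 2 + 4 = 6.

6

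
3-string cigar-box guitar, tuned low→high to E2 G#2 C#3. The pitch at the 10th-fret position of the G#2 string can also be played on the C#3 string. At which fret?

Fret 10 on G#2 is MIDI 44 + 10 = 54 (F#3). On the C#3 string (open MIDI 49), that pitch is 54 − 49 = fret 5.

5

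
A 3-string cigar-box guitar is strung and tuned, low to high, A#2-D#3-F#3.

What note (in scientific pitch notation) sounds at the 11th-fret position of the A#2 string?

Each fret is one semitone, so A#2 + 11 = A3.

A3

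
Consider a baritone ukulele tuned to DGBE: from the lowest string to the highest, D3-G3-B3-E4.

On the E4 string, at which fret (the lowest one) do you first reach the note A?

From E4, count semitones up the chromatic scale until reaching A: E–F–F#–G–G#–A — 5 steps.

5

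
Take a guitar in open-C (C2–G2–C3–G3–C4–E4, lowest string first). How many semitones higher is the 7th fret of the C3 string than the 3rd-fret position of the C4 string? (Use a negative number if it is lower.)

-8 semitones

C3 at fret 7 → G3 (MIDI 55); C4 at fret 3 → D#4 (MIDI 63).
55 − 63 = -8, so the two pitches are 8 semitones apart.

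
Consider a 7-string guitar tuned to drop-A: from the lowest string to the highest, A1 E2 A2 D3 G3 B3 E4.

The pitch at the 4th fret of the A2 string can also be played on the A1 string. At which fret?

Fret 4 on A2 is MIDI 45 + 4 = 49 (C#3). On the A1 string (open MIDI 33), that pitch is 49 − 33 = fret 16.

16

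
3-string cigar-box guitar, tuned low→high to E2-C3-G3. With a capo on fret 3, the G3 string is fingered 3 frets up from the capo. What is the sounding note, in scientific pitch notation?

The capo raises the open G3 by 3 semitones to Bb3; fretting 3 more gives G3 + 3 + 3 = G3 + 6 semitones = Db4.

Db4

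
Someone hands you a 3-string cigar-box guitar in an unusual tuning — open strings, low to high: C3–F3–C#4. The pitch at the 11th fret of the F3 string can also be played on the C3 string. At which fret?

16

Fret 11 on F3 is MIDI 53 + 11 = 64 (E4). On the C3 string (open MIDI 48), that pitch is 64 − 48 = fret 16.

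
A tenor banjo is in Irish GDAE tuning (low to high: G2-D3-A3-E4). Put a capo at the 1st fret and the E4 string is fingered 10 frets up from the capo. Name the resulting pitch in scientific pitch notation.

The capo raises the open E4 by 1 semitone to F4; fretting 10 more gives E4 + 1 + 10 = E4 + 11 semitones = D#5.
(Also written Eb.)

D#5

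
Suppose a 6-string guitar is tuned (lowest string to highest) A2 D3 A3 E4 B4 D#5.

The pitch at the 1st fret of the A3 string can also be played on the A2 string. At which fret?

13

Fret 1 on A3 is MIDI 57 + 1 = 58 (A#3). On the A2 string (open MIDI 45), that pitch is 58 − 45 = fret 13.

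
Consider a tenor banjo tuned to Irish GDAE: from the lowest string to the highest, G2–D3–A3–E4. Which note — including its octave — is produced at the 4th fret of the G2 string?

B2

The open G2 string plus 4 semitones: G–G#–A–A#–B.
No B→C boundary is crossed, so the octave stays at 2.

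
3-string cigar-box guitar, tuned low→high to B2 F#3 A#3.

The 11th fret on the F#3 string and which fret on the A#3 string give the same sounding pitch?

7

Fret 11 on F#3 is MIDI 54 + 11 = 65 (F4). On the A#3 string (open MIDI 58), that pitch is 65 − 58 = fret 7.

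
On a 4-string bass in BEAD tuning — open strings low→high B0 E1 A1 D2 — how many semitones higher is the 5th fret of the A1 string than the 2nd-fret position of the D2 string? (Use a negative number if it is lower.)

A1 at fret 5 → D2 (MIDI 38); D2 at fret 2 → E2 (MIDI 40).
38 − 40 = -2, so the two pitches are 2 semitones apart.

-2 semitones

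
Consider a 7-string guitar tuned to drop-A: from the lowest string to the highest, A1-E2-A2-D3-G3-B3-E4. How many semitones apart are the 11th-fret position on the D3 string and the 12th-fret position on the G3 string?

6 semitones

D3 at fret 11 → C♯4 (MIDI 61); G3 at fret 12 → G4 (MIDI 67).
61 − 67 = -6, so the two pitches are 6 semitones apart, with G4 the higher.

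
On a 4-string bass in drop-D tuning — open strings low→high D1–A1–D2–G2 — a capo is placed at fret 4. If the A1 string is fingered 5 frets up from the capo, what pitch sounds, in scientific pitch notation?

F♯2

The capo raises the open A1 by 4 semitones to C♯2; fretting 5 more gives A1 + 4 + 5 = A1 + 9 semitones = F♯2.
(Also written G♭.)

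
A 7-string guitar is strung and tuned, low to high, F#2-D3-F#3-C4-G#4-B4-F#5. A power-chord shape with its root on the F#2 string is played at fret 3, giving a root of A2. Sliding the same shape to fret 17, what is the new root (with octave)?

Moving from fret 3 to fret 17 shifts the root by 14 semitones.
A2 up 14 semitones is B3.

B3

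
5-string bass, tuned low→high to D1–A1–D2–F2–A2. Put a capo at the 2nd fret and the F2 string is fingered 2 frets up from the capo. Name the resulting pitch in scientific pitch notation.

A2

The capo raises the open F2 by 2 semitones to G2; fretting 2 more gives F2 + 2 + 2 = F2 + 4 semitones = A2.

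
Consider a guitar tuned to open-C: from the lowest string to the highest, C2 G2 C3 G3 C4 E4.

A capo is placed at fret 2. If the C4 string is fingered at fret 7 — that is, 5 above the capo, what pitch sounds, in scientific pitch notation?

The capo raises the open C4 by 2 semitones to D4; fretting 5 more gives C4 + 2 + 5 = C4 + 7 semitones = G4.

G4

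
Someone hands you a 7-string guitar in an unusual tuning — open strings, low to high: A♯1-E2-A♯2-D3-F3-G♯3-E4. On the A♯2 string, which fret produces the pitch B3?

13

B3 is 13 semitones above the open A♯2 (A#–B–C–C#–…–A–A#–B), so it sits at fret 13.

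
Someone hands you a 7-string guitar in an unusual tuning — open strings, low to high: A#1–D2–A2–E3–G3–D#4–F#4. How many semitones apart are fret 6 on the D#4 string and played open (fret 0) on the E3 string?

17 semitones

D#4 at fret 6 → A4 (MIDI 69); E3 at fret 0 → E3 (MIDI 52).
69 − 52 = 17, so the two pitches are 17 semitones apart, with A4 the higher.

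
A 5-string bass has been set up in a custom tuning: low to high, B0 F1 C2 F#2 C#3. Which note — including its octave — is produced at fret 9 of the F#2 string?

The open F#2 string plus 9 semitones: F#–G–G#–A–A#–B–C–C#–D–D#.
The walk passes from B into C once, so the octave number goes from 2 to 3.
(Equivalently spelled Eb3.)

D#3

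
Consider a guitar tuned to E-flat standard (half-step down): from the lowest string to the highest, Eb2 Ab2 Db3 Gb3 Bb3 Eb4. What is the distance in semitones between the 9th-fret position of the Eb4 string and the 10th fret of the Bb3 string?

Eb4 at fret 9 → C5 (MIDI 72); Bb3 at fret 10 → Ab4 (MIDI 68).
72 − 68 = 4, so the two pitches are 4 semitones apart, with C5 the higher.

4 semitones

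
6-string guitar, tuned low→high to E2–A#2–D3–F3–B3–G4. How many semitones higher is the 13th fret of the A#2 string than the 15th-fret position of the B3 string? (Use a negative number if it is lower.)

A#2 at fret 13 → B3 (MIDI 59); B3 at fret 15 → D5 (MIDI 74).
59 − 74 = -15, so the two pitches are 15 semitones apart.

-15 semitones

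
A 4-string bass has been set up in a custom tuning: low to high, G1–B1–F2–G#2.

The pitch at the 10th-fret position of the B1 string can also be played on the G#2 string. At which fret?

1

Fret 10 on B1 is MIDI 35 + 10 = 45 (A2). On the G#2 string (open MIDI 44), that pitch is 45 − 44 = fret 1.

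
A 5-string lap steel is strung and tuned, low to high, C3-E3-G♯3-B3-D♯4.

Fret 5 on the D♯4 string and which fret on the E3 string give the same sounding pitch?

16

D♯4 at fret 5 is D♯4 + 5 semitones = G♯4.
The open E3 string is 11 semitones below the open D♯4, so the same pitch on the E3 string lies at fret 5 + 11 = 16.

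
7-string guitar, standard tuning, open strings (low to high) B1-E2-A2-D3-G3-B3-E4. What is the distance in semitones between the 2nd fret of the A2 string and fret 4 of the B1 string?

A2 at fret 2 → B2 (MIDI 47); B1 at fret 4 → D#2 (MIDI 39).
47 − 39 = 8, so the two pitches are 8 semitones apart, with B2 the higher.

8 semitones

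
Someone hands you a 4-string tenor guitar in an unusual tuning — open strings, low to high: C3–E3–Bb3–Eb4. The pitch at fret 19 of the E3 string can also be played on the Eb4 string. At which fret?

8

E3 at fret 19 is E3 + 19 semitones = B4.
The open Eb4 string is 11 semitones above the open E3, so the same pitch on the Eb4 string lies at fret 19 − 11 = 8.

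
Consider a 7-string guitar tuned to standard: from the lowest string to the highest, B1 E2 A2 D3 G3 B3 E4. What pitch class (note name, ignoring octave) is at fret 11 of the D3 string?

D3 is MIDI 50. Adding 11 gives 61; 61 mod 12 = 1, i.e. C#.
(Equivalently spelled Db.)

C#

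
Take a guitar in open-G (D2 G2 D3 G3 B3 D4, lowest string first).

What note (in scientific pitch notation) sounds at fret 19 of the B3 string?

F♯5

The open B3 string plus 19 semitones: B–C–C#–D–…–E–F–F#.
The walk passes from B into C 2 times, so the octave number goes from 3 to 5.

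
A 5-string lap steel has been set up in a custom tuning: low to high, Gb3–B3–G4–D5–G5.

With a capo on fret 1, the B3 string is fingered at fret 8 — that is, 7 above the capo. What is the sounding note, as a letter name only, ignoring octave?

G

The capo raises the open B3 by 1 semitone to C4; fretting 7 more gives B3 + 1 + 7 = B3 + 8 semitones, landing on G.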